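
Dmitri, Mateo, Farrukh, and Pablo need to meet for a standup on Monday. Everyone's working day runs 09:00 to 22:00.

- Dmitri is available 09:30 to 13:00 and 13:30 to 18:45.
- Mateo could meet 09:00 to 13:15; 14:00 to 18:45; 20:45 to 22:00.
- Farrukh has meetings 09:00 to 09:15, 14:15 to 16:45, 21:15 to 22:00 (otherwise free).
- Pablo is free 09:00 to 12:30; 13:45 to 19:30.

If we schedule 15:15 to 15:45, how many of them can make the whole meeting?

3

Dmitri free: 09:30-13:00, 13:30-18:45.
Mateo free: 09:00-13:15, 14:00-18:45, 20:45-22:00.
Farrukh free: 09:15-14:15, 16:45-21:15 (invert busy blocks within the working day).
Pablo free: 09:00-12:30, 13:45-19:30.
Dmitri, Mateo, and Pablo can make the full 15:15-15:45 slot — that's 3.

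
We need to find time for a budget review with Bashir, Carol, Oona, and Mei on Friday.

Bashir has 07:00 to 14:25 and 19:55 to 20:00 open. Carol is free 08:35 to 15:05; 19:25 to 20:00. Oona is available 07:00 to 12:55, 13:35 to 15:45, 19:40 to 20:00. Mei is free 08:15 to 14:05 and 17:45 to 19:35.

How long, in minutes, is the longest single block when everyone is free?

Bashir ∩ Carol: 08:35-14:25, 19:55-20:00.
Bashir ∩ Carol ∩ Oona: 08:35-12:55, 13:35-14:25, 19:55-20:00.
Bashir ∩ Carol ∩ Oona ∩ Mei: 08:35-12:55, 13:35-14:05.
Those are the intersection windows.
The longest is 08:35-12:55 at 260 minutes.

260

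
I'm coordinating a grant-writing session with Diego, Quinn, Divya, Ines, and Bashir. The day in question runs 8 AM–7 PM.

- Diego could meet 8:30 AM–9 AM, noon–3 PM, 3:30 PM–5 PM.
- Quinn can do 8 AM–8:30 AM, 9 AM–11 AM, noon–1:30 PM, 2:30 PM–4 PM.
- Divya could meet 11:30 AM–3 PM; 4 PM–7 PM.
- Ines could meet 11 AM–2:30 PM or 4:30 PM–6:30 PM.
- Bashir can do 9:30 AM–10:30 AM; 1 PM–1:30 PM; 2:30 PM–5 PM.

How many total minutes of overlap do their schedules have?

30

Diego ∩ Quinn: 12:00-13:30, 14:30-15:00, 15:30-16:00.
Diego ∩ Quinn ∩ Divya: 12:00-13:30, 14:30-15:00.
Diego ∩ Quinn ∩ Divya ∩ Ines: 12:00-13:30.
Diego ∩ Quinn ∩ Divya ∩ Ines ∩ Bashir: 13:00-13:30.
Those are the intersection windows.
That's a single block of 30 minutes.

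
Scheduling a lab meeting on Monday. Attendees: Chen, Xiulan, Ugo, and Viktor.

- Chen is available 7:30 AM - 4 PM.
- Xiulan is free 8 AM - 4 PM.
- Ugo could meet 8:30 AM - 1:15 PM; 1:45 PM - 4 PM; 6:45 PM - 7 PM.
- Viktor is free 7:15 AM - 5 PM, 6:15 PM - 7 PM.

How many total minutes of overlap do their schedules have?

420

Chen ∩ Xiulan: 08:00-16:00.
Chen ∩ Xiulan ∩ Ugo: 08:30-13:15, 13:45-16:00.
Chen ∩ Xiulan ∩ Ugo ∩ Viktor: 08:30-13:15, 13:45-16:00.
Summing the common windows: 285 + 135 = 420 minutes.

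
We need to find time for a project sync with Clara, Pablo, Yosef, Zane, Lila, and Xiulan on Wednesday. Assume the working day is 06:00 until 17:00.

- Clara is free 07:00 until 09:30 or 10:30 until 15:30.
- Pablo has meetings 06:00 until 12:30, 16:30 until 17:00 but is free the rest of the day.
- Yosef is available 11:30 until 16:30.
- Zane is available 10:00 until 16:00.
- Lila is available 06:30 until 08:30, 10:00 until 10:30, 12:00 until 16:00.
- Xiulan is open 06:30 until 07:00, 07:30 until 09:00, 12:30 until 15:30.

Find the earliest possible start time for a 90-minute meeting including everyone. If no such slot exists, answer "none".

12:30

Clara free: 07:00-09:30, 10:30-15:30.
Pablo free: 12:30-16:30 (invert busy blocks within the working day).
Yosef free: 11:30-16:30.
Zane free: 10:00-16:00.
Lila free: 06:30-08:30, 10:00-10:30, 12:00-16:00.
Xiulan free: 06:30-07:00, 07:30-09:00, 12:30-15:30.
Clara ∩ Pablo: 12:30-15:30.
Clara ∩ Pablo ∩ Yosef: 12:30-15:30.
Clara ∩ Pablo ∩ Yosef ∩ Zane: 12:30-15:30.
Clara ∩ Pablo ∩ Yosef ∩ Zane ∩ Lila: 12:30-15:30.
Clara ∩ Pablo ∩ Yosef ∩ Zane ∩ Lila ∩ Xiulan: 12:30-15:30.
So the common availability across everyone is 12:30-15:30.
The first common window of at least 90 minutes is 12:30-15:30, so the earliest start is 12:30.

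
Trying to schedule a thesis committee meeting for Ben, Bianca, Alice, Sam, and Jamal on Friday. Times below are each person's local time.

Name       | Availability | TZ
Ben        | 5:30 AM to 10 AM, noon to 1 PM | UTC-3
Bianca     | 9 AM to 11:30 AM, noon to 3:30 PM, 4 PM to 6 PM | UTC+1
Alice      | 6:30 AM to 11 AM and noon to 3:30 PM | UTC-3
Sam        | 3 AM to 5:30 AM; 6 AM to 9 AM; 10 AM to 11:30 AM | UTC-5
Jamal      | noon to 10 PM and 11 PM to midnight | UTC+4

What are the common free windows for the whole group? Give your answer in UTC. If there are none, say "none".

Ben in UTC: 08:30-13:00, 15:00-16:00 (add 3h to convert from UTC-3).
Bianca in UTC: 08:00-10:30, 11:00-14:30, 15:00-17:00 (subtract 1h to convert from UTC+1).
Alice in UTC: 09:30-14:00, 15:00-18:30 (add 3h to convert from UTC-3).
Sam in UTC: 08:00-10:30, 11:00-14:00, 15:00-16:30 (add 5h to convert from UTC-5).
Jamal in UTC: 08:00-18:00, 19:00-20:00 (subtract 4h to convert from UTC+4).
Ben ∩ Bianca: 08:30-10:30, 11:00-13:00, 15:00-16:00.
Ben ∩ Bianca ∩ Alice: 09:30-10:30, 11:00-13:00, 15:00-16:00.
Ben ∩ Bianca ∩ Alice ∩ Sam: 09:30-10:30, 11:00-13:00, 15:00-16:00.
Ben ∩ Bianca ∩ Alice ∩ Sam ∩ Jamal: 09:30-10:30, 11:00-13:00, 15:00-16:00.

09:30-10:30, 11:00-13:00, 15:00-16:00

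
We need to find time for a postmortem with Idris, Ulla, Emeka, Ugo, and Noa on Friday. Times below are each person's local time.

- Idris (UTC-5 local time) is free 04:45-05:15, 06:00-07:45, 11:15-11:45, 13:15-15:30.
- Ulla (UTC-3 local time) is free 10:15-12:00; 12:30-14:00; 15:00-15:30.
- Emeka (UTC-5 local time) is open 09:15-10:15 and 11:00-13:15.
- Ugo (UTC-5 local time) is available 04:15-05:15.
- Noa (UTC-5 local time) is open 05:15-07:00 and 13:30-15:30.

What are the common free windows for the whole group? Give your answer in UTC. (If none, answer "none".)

Idris in UTC: 09:45-10:15, 11:00-12:45, 16:15-16:45, 18:15-20:30 (add 5h to convert from UTC-5).
Ulla in UTC: 13:15-15:00, 15:30-17:00, 18:00-18:30 (add 3h to convert from UTC-3).
Emeka in UTC: 14:15-15:15, 16:00-18:15 (add 5h to convert from UTC-5).
Ugo in UTC: 09:15-10:15 (add 5h to convert from UTC-5).
Noa in UTC: 10:15-12:00, 18:30-20:30 (add 5h to convert from UTC-5).
Idris ∩ Ulla: 16:15-16:45, 18:15-18:30.
Idris ∩ Ulla ∩ Emeka: 16:15-16:45.
Idris ∩ Ulla ∩ Emeka ∩ Ugo: ∅.
Idris ∩ Ulla ∩ Emeka ∩ Ugo ∩ Noa: ∅.
There is no time when everyone is free.

none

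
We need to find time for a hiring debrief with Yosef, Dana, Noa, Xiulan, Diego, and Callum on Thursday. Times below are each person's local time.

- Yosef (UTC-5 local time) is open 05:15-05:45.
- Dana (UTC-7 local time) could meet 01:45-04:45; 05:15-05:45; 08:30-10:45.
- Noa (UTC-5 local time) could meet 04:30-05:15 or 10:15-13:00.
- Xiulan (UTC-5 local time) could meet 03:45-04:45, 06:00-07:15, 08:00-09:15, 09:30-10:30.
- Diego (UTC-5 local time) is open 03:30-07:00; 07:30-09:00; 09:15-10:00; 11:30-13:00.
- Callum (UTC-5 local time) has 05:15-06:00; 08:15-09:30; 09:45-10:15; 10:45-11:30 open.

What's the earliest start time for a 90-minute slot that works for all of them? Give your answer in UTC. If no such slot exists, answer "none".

none

Yosef in UTC: 10:15-10:45 (add 5h to convert from UTC-5).
Dana in UTC: 08:45-11:45, 12:15-12:45, 15:30-17:45 (add 7h to convert from UTC-7).
Noa in UTC: 09:30-10:15, 15:15-18:00 (add 5h to convert from UTC-5).
Xiulan in UTC: 08:45-09:45, 11:00-12:15, 13:00-14:15, 14:30-15:30 (add 5h to convert from UTC-5).
Diego in UTC: 08:30-12:00, 12:30-14:00, 14:15-15:00, 16:30-18:00 (add 5h to convert from UTC-5).
Callum in UTC: 10:15-11:00, 13:15-14:30, 14:45-15:15, 15:45-16:30 (add 5h to convert from UTC-5).
Yosef ∩ Dana: 10:15-10:45.
Yosef ∩ Dana ∩ Noa: ∅.
Yosef ∩ Dana ∩ Noa ∩ Xiulan: ∅.
Yosef ∩ Dana ∩ Noa ∩ Xiulan ∩ Diego: ∅.
Yosef ∩ Dana ∩ Noa ∩ Xiulan ∩ Diego ∩ Callum: ∅.
There is no time when everyone is free.
No common window is at least 90 minutes long.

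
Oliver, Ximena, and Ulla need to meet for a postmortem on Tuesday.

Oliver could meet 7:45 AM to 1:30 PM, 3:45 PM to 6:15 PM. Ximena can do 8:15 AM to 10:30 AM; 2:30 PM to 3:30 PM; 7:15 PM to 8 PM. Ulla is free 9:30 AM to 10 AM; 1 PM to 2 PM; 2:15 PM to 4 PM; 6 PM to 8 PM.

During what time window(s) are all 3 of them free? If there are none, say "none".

Oliver ∩ Ximena: 08:15-10:30.
Oliver ∩ Ximena ∩ Ulla: 09:30-10:00.

09:30-10:00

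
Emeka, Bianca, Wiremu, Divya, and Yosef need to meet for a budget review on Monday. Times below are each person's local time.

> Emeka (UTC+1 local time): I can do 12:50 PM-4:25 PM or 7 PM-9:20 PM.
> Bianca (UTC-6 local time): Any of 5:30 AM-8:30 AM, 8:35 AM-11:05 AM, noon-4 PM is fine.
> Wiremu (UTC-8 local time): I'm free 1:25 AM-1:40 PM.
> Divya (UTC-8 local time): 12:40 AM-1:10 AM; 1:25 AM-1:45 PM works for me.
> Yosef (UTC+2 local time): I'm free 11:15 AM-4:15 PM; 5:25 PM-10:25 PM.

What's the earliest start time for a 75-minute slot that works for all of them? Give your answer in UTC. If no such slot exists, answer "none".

11:50

Emeka in UTC: 11:50-15:25, 18:00-20:20 (subtract 1h to convert from UTC+1).
Bianca in UTC: 11:30-14:30, 14:35-17:05, 18:00-22:00 (add 6h to convert from UTC-6).
Wiremu in UTC: 09:25-21:40 (add 8h to convert from UTC-8).
Divya in UTC: 08:40-09:10, 09:25-21:45 (add 8h to convert from UTC-8).
Yosef in UTC: 09:15-14:15, 15:25-20:25 (subtract 2h to convert from UTC+2).
Emeka ∩ Bianca: 11:50-14:30, 14:35-15:25, 18:00-20:20.
Emeka ∩ Bianca ∩ Wiremu: 11:50-14:30, 14:35-15:25, 18:00-20:20.
Emeka ∩ Bianca ∩ Wiremu ∩ Divya: 11:50-14:30, 14:35-15:25, 18:00-20:20.
Emeka ∩ Bianca ∩ Wiremu ∩ Divya ∩ Yosef: 11:50-14:15, 18:00-20:20.
The first common window of at least 75 minutes is 11:50-14:15, so the earliest start is 11:50.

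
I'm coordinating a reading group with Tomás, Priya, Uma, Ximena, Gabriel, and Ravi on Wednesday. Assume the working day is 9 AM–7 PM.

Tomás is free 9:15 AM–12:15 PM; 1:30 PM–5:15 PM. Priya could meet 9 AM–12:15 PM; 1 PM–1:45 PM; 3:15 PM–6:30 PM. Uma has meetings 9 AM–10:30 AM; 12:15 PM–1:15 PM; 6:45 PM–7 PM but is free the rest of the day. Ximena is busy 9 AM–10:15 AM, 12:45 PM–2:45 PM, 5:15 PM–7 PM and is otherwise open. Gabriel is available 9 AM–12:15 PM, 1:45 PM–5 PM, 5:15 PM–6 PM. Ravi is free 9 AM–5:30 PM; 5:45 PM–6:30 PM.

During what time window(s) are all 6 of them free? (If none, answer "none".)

Tomás free: 09:15-12:15, 13:30-17:15.
Priya free: 09:00-12:15, 13:00-13:45, 15:15-18:30.
Uma free: 10:30-12:15, 13:15-18:45 (invert busy blocks within the working day).
Ximena free: 10:15-12:45, 14:45-17:15 (invert busy blocks within the working day).
Gabriel free: 09:00-12:15, 13:45-17:00, 17:15-18:00.
Ravi free: 09:00-17:30, 17:45-18:30.
Tomás ∩ Priya: 09:15-12:15, 13:30-13:45, 15:15-17:15.
Tomás ∩ Priya ∩ Uma: 10:30-12:15, 13:30-13:45, 15:15-17:15.
Tomás ∩ Priya ∩ Uma ∩ Ximena: 10:30-12:15, 15:15-17:15.
Tomás ∩ Priya ∩ Uma ∩ Ximena ∩ Gabriel: 10:30-12:15, 15:15-17:00.
Tomás ∩ Priya ∩ Uma ∩ Ximena ∩ Gabriel ∩ Ravi: 10:30-12:15, 15:15-17:00.
So the common availability across everyone is 10:30-12:15, 15:15-17:00.

10:30-12:15, 15:15-17:00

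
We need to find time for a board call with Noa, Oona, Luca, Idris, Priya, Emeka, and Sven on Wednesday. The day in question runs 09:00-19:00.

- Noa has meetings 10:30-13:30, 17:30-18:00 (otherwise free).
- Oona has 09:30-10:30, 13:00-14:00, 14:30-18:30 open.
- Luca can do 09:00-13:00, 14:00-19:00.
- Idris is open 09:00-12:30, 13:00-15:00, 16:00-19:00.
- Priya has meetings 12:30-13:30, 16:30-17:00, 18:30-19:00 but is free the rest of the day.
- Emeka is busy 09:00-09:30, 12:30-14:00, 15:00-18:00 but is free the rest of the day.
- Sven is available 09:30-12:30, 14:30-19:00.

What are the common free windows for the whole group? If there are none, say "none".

09:30-10:30, 14:30-15:00, 18:00-18:30

Noa free: 09:00-10:30, 13:30-17:30, 18:00-19:00 (invert busy blocks within the working day).
Oona free: 09:30-10:30, 13:00-14:00, 14:30-18:30.
Luca free: 09:00-13:00, 14:00-19:00.
Idris free: 09:00-12:30, 13:00-15:00, 16:00-19:00.
Priya free: 09:00-12:30, 13:30-16:30, 17:00-18:30 (invert busy blocks within the working day).
Emeka free: 09:30-12:30, 14:00-15:00, 18:00-19:00 (invert busy blocks within the working day).
Sven free: 09:30-12:30, 14:30-19:00.
Noa ∩ Oona: 09:30-10:30, 13:30-14:00, 14:30-17:30, 18:00-18:30.
Noa ∩ Oona ∩ Luca: 09:30-10:30, 14:30-17:30, 18:00-18:30.
Noa ∩ Oona ∩ Luca ∩ Idris: 09:30-10:30, 14:30-15:00, 16:00-17:30, 18:00-18:30.
Noa ∩ Oona ∩ Luca ∩ Idris ∩ Priya: 09:30-10:30, 14:30-15:00, 16:00-16:30, 17:00-17:30, 18:00-18:30.
Noa ∩ Oona ∩ Luca ∩ Idris ∩ Priya ∩ Emeka: 09:30-10:30, 14:30-15:00, 18:00-18:30.
Noa ∩ Oona ∩ Luca ∩ Idris ∩ Priya ∩ Emeka ∩ Sven: 09:30-10:30, 14:30-15:00, 18:00-18:30.
Those are the intersection windows.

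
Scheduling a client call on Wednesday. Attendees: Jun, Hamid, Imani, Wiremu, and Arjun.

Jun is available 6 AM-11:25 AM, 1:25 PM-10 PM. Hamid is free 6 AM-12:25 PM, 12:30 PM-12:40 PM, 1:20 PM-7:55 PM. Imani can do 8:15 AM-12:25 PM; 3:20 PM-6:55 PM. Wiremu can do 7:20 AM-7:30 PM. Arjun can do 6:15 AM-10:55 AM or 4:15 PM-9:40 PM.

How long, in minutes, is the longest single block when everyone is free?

Jun ∩ Hamid: 06:00-11:25, 13:25-19:55.
Jun ∩ Hamid ∩ Imani: 08:15-11:25, 15:20-18:55.
Jun ∩ Hamid ∩ Imani ∩ Wiremu: 08:15-11:25, 15:20-18:55.
Jun ∩ Hamid ∩ Imani ∩ Wiremu ∩ Arjun: 08:15-10:55, 16:15-18:55.
Those are the intersection windows.
The longest is 08:15-10:55 at 160 minutes.

160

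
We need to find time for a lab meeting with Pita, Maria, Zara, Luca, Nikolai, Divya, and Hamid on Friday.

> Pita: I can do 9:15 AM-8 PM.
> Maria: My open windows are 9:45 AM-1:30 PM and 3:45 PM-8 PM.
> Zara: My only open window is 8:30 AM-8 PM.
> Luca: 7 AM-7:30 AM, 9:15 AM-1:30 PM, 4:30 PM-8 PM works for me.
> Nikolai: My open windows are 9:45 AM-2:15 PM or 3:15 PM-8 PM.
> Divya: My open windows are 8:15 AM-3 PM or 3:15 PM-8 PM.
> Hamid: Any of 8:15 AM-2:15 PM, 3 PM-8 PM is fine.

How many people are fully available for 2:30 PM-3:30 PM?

2

Pita and Zara can make the full 14:30-15:30 slot — that's 2.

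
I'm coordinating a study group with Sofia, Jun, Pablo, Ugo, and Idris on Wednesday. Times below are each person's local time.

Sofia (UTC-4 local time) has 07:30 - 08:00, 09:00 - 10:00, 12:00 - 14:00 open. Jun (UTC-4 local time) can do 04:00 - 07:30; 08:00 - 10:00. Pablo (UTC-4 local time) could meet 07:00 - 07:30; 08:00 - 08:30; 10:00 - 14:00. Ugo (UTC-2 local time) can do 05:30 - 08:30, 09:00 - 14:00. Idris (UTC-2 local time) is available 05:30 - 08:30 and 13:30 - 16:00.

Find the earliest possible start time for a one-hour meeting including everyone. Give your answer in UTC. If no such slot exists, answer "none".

Sofia in UTC: 11:30-12:00, 13:00-14:00, 16:00-18:00 (add 4h to convert from UTC-4).
Jun in UTC: 08:00-11:30, 12:00-14:00 (add 4h to convert from UTC-4).
Pablo in UTC: 11:00-11:30, 12:00-12:30, 14:00-18:00 (add 4h to convert from UTC-4).
Ugo in UTC: 07:30-10:30, 11:00-16:00 (add 2h to convert from UTC-2).
Idris in UTC: 07:30-10:30, 15:30-18:00 (add 2h to convert from UTC-2).
Sofia ∩ Jun: 13:00-14:00.
Sofia ∩ Jun ∩ Pablo: ∅.
Sofia ∩ Jun ∩ Pablo ∩ Ugo: ∅.
Sofia ∩ Jun ∩ Pablo ∩ Ugo ∩ Idris: ∅.
There is no time when everyone is free.
No common window is at least 60 minutes long.

none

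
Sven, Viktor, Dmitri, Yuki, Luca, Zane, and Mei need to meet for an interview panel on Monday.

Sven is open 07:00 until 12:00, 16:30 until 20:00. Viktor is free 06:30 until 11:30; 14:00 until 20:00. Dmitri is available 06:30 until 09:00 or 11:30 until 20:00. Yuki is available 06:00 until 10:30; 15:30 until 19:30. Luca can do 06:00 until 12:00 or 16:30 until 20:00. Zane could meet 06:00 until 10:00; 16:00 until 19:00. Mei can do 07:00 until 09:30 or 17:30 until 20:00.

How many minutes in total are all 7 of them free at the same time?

210

Sven ∩ Viktor: 07:00-11:30, 16:30-20:00.
Sven ∩ Viktor ∩ Dmitri: 07:00-09:00, 16:30-20:00.
Sven ∩ Viktor ∩ Dmitri ∩ Yuki: 07:00-09:00, 16:30-19:30.
Sven ∩ Viktor ∩ Dmitri ∩ Yuki ∩ Luca: 07:00-09:00, 16:30-19:30.
Sven ∩ Viktor ∩ Dmitri ∩ Yuki ∩ Luca ∩ Zane: 07:00-09:00, 16:30-19:00.
Sven ∩ Viktor ∩ Dmitri ∩ Yuki ∩ Luca ∩ Zane ∩ Mei: 07:00-09:00, 17:30-19:00.
Summing the common windows: 120 + 90 = 210 minutes.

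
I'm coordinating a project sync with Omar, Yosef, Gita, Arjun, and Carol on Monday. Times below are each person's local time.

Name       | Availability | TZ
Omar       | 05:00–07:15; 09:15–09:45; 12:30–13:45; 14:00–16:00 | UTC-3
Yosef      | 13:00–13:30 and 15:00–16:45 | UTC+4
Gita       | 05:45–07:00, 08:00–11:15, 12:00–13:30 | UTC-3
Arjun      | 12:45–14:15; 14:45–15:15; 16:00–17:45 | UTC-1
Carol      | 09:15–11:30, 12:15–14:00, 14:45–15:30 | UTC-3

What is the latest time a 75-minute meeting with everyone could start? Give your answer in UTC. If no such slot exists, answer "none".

Omar in UTC: 08:00-10:15, 12:15-12:45, 15:30-16:45, 17:00-19:00 (add 3h to convert from UTC-3).
Yosef in UTC: 09:00-09:30, 11:00-12:45 (subtract 4h to convert from UTC+4).
Gita in UTC: 08:45-10:00, 11:00-14:15, 15:00-16:30 (add 3h to convert from UTC-3).
Arjun in UTC: 13:45-15:15, 15:45-16:15, 17:00-18:45 (add 1h to convert from UTC-1).
Carol in UTC: 12:15-14:30, 15:15-17:00, 17:45-18:30 (add 3h to convert from UTC-3).
Omar ∩ Yosef: 09:00-09:30, 12:15-12:45.
Omar ∩ Yosef ∩ Gita: 09:00-09:30, 12:15-12:45.
Omar ∩ Yosef ∩ Gita ∩ Arjun: ∅.
Omar ∩ Yosef ∩ Gita ∩ Arjun ∩ Carol: ∅.
There is no time when everyone is free.
No common window is at least 75 minutes long.

none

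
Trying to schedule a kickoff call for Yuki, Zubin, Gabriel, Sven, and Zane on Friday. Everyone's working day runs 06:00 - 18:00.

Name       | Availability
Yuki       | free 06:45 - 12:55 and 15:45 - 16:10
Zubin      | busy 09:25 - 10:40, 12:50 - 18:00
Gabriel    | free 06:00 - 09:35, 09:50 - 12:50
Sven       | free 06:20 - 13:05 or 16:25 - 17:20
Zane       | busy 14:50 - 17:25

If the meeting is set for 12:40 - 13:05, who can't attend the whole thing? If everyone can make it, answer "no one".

Gabriel, Yuki, Zubin

Yuki free: 06:45-12:55, 15:45-16:10.
Zubin free: 06:00-09:25, 10:40-12:50 (invert busy blocks within the working day).
Gabriel free: 06:00-09:35, 09:50-12:50.
Sven free: 06:20-13:05, 16:25-17:20.
Zane free: 06:00-14:50, 17:25-18:00 (invert busy blocks within the working day).
Yuki: not fully free for 12:40-13:05. Zubin: not fully free for 12:40-13:05. Gabriel: not fully free for 12:40-13:05. Sven: free for 12:40-13:05. Zane: free for 12:40-13:05.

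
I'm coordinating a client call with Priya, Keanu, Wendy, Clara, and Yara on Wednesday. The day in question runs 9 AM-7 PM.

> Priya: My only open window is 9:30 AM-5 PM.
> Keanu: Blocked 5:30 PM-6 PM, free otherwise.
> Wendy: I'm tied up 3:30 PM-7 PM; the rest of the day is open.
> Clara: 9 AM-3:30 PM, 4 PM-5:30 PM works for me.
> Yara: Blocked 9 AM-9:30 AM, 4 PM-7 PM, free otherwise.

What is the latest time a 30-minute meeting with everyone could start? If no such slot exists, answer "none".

Priya free: 09:30-17:00.
Keanu free: 09:00-17:30, 18:00-19:00 (invert busy blocks within the working day).
Wendy free: 09:00-15:30 (invert busy blocks within the working day).
Clara free: 09:00-15:30, 16:00-17:30.
Yara free: 09:30-16:00 (invert busy blocks within the working day).
Priya ∩ Keanu: 09:30-17:00.
Priya ∩ Keanu ∩ Wendy: 09:30-15:30.
Priya ∩ Keanu ∩ Wendy ∩ Clara: 09:30-15:30.
Priya ∩ Keanu ∩ Wendy ∩ Clara ∩ Yara: 09:30-15:30.
So the common availability across everyone is 09:30-15:30.
The last common window of at least 30 minutes is 09:30-15:30; a 30-minute meeting can start as late as 15:00 and still end by 15:30.

15:00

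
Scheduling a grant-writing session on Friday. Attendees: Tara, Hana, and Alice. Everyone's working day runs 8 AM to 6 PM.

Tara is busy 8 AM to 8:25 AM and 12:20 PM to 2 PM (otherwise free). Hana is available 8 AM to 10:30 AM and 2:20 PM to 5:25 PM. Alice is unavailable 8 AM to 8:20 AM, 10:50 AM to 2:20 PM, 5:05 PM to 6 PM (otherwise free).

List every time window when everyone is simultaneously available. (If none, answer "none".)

Tara free: 08:25-12:20, 14:00-18:00 (invert busy blocks within the working day).
Hana free: 08:00-10:30, 14:20-17:25.
Alice free: 08:20-10:50, 14:20-17:05 (invert busy blocks within the working day).
Tara ∩ Hana: 08:25-10:30, 14:20-17:25.
Tara ∩ Hana ∩ Alice: 08:25-10:30, 14:20-17:05.

08:25-10:30, 14:20-17:05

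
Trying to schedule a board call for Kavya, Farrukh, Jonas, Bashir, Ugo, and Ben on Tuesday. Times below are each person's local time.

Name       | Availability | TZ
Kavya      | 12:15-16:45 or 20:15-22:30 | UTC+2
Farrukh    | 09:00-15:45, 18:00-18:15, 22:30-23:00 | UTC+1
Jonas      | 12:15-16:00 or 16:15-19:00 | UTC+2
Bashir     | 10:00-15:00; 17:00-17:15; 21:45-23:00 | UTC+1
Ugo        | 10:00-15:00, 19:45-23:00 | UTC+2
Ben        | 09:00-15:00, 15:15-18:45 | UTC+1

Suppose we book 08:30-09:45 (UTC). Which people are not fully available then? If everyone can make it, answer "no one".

Kavya in UTC: 10:15-14:45, 18:15-20:30 (subtract 2h to convert from UTC+2).
Farrukh in UTC: 08:00-14:45, 17:00-17:15, 21:30-22:00 (subtract 1h to convert from UTC+1).
Jonas in UTC: 10:15-14:00, 14:15-17:00 (subtract 2h to convert from UTC+2).
Bashir in UTC: 09:00-14:00, 16:00-16:15, 20:45-22:00 (subtract 1h to convert from UTC+1).
Ugo in UTC: 08:00-13:00, 17:45-21:00 (subtract 2h to convert from UTC+2).
Ben in UTC: 08:00-14:00, 14:15-17:45 (subtract 1h to convert from UTC+1).
Kavya: not fully free for 08:30-09:45. Farrukh: free for 08:30-09:45. Jonas: not fully free for 08:30-09:45. Bashir: not fully free for 08:30-09:45. Ugo: free for 08:30-09:45. Ben: free for 08:30-09:45.

Bashir, Jonas, Kavya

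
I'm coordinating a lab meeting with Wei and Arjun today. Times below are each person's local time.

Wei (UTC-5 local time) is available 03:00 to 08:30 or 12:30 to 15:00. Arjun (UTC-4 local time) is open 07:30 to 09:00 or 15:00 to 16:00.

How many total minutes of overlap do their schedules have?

150

Wei in UTC: 08:00-13:30, 17:30-20:00 (add 5h to convert from UTC-5).
Arjun in UTC: 11:30-13:00, 19:00-20:00 (add 4h to convert from UTC-4).
Wei ∩ Arjun: 11:30-13:00, 19:00-20:00.
Those are the intersection windows.
Summing the common windows: 90 + 60 = 150 minutes.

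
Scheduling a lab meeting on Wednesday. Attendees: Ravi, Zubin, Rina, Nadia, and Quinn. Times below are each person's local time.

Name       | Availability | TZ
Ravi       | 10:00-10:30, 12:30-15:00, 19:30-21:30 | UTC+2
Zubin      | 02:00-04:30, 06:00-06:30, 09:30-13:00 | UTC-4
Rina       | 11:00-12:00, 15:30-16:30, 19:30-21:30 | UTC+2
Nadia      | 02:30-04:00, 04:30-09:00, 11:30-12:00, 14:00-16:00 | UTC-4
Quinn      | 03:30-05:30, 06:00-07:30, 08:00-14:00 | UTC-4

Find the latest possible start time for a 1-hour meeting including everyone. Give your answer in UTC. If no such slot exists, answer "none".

none

Ravi in UTC: 08:00-08:30, 10:30-13:00, 17:30-19:30 (subtract 2h to convert from UTC+2).
Zubin in UTC: 06:00-08:30, 10:00-10:30, 13:30-17:00 (add 4h to convert from UTC-4).
Rina in UTC: 09:00-10:00, 13:30-14:30, 17:30-19:30 (subtract 2h to convert from UTC+2).
Nadia in UTC: 06:30-08:00, 08:30-13:00, 15:30-16:00, 18:00-20:00 (add 4h to convert from UTC-4).
Quinn in UTC: 07:30-09:30, 10:00-11:30, 12:00-18:00 (add 4h to convert from UTC-4).
Ravi ∩ Zubin: 08:00-08:30.
Ravi ∩ Zubin ∩ Rina: ∅.
Ravi ∩ Zubin ∩ Rina ∩ Nadia: ∅.
Ravi ∩ Zubin ∩ Rina ∩ Nadia ∩ Quinn: ∅.
There is no time when everyone is free.
No common window is at least 60 minutes long.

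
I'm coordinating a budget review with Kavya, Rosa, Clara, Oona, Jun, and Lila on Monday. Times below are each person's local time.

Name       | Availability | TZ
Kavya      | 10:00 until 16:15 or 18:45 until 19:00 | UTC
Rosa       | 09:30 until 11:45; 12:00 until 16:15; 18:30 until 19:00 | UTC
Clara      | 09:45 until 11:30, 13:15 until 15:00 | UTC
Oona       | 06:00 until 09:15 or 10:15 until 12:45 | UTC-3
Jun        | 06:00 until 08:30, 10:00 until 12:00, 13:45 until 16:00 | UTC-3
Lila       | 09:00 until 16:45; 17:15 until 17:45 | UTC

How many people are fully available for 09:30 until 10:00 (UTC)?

Kavya in UTC: 10:00-16:15, 18:45-19:00.
Rosa in UTC: 09:30-11:45, 12:00-16:15, 18:30-19:00.
Clara in UTC: 09:45-11:30, 13:15-15:00.
Oona in UTC: 09:00-12:15, 13:15-15:45 (add 3h to convert from UTC-3).
Jun in UTC: 09:00-11:30, 13:00-15:00, 16:45-19:00 (add 3h to convert from UTC-3).
Lila in UTC: 09:00-16:45, 17:15-17:45.
Rosa, Oona, Jun, and Lila can make the full 09:30-10:00 slot — that's 4.

4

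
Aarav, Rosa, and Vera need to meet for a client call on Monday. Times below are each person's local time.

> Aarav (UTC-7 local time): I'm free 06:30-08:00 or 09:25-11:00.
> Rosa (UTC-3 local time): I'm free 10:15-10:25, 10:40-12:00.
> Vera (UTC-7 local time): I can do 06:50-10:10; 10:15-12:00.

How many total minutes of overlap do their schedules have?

70

Aarav in UTC: 13:30-15:00, 16:25-18:00 (add 7h to convert from UTC-7).
Rosa in UTC: 13:15-13:25, 13:40-15:00 (add 3h to convert from UTC-3).
Vera in UTC: 13:50-17:10, 17:15-19:00 (add 7h to convert from UTC-7).
Aarav ∩ Rosa: 13:40-15:00.
Aarav ∩ Rosa ∩ Vera: 13:50-15:00.
That's a single block of 70 minutes.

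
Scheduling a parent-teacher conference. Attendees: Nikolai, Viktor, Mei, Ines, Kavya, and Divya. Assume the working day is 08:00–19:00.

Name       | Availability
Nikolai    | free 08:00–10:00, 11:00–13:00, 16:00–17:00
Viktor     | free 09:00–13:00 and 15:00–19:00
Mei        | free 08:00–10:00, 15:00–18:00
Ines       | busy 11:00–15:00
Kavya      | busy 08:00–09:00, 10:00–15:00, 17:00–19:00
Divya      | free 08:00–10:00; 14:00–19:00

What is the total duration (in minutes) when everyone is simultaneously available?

120

Nikolai free: 08:00-10:00, 11:00-13:00, 16:00-17:00.
Viktor free: 09:00-13:00, 15:00-19:00.
Mei free: 08:00-10:00, 15:00-18:00.
Ines free: 08:00-11:00, 15:00-19:00 (invert busy blocks within the working day).
Kavya free: 09:00-10:00, 15:00-17:00 (invert busy blocks within the working day).
Divya free: 08:00-10:00, 14:00-19:00.
Nikolai ∩ Viktor: 09:00-10:00, 11:00-13:00, 16:00-17:00.
Nikolai ∩ Viktor ∩ Mei: 09:00-10:00, 16:00-17:00.
Nikolai ∩ Viktor ∩ Mei ∩ Ines: 09:00-10:00, 16:00-17:00.
Nikolai ∩ Viktor ∩ Mei ∩ Ines ∩ Kavya: 09:00-10:00, 16:00-17:00.
Nikolai ∩ Viktor ∩ Mei ∩ Ines ∩ Kavya ∩ Divya: 09:00-10:00, 16:00-17:00.
Summing the common windows: 60 + 60 = 120 minutes.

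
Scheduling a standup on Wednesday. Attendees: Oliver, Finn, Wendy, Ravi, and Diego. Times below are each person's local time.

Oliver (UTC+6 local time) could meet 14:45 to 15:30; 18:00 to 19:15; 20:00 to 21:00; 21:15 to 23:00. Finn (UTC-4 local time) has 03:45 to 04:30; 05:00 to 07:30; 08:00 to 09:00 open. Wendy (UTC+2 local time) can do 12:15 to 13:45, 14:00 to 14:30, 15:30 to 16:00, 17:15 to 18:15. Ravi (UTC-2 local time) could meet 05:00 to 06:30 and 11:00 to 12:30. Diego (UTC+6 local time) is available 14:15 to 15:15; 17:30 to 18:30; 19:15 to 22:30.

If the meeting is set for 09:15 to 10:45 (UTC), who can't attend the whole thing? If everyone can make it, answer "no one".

Oliver in UTC: 08:45-09:30, 12:00-13:15, 14:00-15:00, 15:15-17:00 (subtract 6h to convert from UTC+6).
Finn in UTC: 07:45-08:30, 09:00-11:30, 12:00-13:00 (add 4h to convert from UTC-4).
Wendy in UTC: 10:15-11:45, 12:00-12:30, 13:30-14:00, 15:15-16:15 (subtract 2h to convert from UTC+2).
Ravi in UTC: 07:00-08:30, 13:00-14:30 (add 2h to convert from UTC-2).
Diego in UTC: 08:15-09:15, 11:30-12:30, 13:15-16:30 (subtract 6h to convert from UTC+6).
Oliver: not fully free for 09:15-10:45. Finn: free for 09:15-10:45. Wendy: not fully free for 09:15-10:45. Ravi: not fully free for 09:15-10:45. Diego: not fully free for 09:15-10:45.

Diego, Oliver, Ravi, Wendy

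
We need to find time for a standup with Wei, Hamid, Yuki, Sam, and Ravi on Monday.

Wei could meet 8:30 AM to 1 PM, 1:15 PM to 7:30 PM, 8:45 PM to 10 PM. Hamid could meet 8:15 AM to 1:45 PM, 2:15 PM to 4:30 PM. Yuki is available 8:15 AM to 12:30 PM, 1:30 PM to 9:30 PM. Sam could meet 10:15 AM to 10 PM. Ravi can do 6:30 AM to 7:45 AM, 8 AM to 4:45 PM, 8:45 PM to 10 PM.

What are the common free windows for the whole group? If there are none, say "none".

Wei ∩ Hamid: 08:30-13:00, 13:15-13:45, 14:15-16:30.
Wei ∩ Hamid ∩ Yuki: 08:30-12:30, 13:30-13:45, 14:15-16:30.
Wei ∩ Hamid ∩ Yuki ∩ Sam: 10:15-12:30, 13:30-13:45, 14:15-16:30.
Wei ∩ Hamid ∩ Yuki ∩ Sam ∩ Ravi: 10:15-12:30, 13:30-13:45, 14:15-16:30.

10:15-12:30, 13:30-13:45, 14:15-16:30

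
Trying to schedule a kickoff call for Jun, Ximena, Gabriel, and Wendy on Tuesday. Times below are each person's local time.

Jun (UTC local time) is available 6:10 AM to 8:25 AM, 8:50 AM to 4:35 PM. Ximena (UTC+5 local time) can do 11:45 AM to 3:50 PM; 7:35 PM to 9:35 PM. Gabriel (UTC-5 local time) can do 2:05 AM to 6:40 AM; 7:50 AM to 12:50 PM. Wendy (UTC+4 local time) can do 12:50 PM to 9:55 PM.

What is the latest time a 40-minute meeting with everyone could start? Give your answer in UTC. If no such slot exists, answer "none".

15:55

Jun in UTC: 06:10-08:25, 08:50-16:35.
Ximena in UTC: 06:45-10:50, 14:35-16:35 (subtract 5h to convert from UTC+5).
Gabriel in UTC: 07:05-11:40, 12:50-17:50 (add 5h to convert from UTC-5).
Wendy in UTC: 08:50-17:55 (subtract 4h to convert from UTC+4).
Jun ∩ Ximena: 06:45-08:25, 08:50-10:50, 14:35-16:35.
Jun ∩ Ximena ∩ Gabriel: 07:05-08:25, 08:50-10:50, 14:35-16:35.
Jun ∩ Ximena ∩ Gabriel ∩ Wendy: 08:50-10:50, 14:35-16:35.
The last common window of at least 40 minutes is 14:35-16:35; a 40-minute meeting can start as late as 15:55 and still end by 16:35.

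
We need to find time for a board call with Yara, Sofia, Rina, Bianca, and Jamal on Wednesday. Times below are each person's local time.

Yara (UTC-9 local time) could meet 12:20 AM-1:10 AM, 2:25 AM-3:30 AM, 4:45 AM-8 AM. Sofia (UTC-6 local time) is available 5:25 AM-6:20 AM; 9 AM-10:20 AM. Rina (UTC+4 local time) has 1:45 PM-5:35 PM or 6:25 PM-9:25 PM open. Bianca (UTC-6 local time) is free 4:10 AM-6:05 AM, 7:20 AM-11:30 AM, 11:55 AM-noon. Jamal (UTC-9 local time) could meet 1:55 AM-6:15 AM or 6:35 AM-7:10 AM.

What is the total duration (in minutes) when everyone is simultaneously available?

Yara in UTC: 09:20-10:10, 11:25-12:30, 13:45-17:00 (add 9h to convert from UTC-9).
Sofia in UTC: 11:25-12:20, 15:00-16:20 (add 6h to convert from UTC-6).
Rina in UTC: 09:45-13:35, 14:25-17:25 (subtract 4h to convert from UTC+4).
Bianca in UTC: 10:10-12:05, 13:20-17:30, 17:55-18:00 (add 6h to convert from UTC-6).
Jamal in UTC: 10:55-15:15, 15:35-16:10 (add 9h to convert from UTC-9).
Yara ∩ Sofia: 11:25-12:20, 15:00-16:20.
Yara ∩ Sofia ∩ Rina: 11:25-12:20, 15:00-16:20.
Yara ∩ Sofia ∩ Rina ∩ Bianca: 11:25-12:05, 15:00-16:20.
Yara ∩ Sofia ∩ Rina ∩ Bianca ∩ Jamal: 11:25-12:05, 15:00-15:15, 15:35-16:10.
Those are the intersection windows.
Summing the common windows: 40 + 15 + 35 = 90 minutes.

90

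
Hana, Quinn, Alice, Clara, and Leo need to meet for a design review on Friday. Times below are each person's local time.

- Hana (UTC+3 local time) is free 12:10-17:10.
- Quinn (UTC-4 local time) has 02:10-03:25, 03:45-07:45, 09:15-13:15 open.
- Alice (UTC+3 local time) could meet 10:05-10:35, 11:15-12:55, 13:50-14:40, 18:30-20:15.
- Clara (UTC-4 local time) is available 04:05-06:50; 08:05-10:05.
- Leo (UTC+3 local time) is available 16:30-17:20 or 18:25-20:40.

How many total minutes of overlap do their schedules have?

Hana in UTC: 09:10-14:10 (subtract 3h to convert from UTC+3).
Quinn in UTC: 06:10-07:25, 07:45-11:45, 13:15-17:15 (add 4h to convert from UTC-4).
Alice in UTC: 07:05-07:35, 08:15-09:55, 10:50-11:40, 15:30-17:15 (subtract 3h to convert from UTC+3).
Clara in UTC: 08:05-10:50, 12:05-14:05 (add 4h to convert from UTC-4).
Leo in UTC: 13:30-14:20, 15:25-17:40 (subtract 3h to convert from UTC+3).
Hana ∩ Quinn: 09:10-11:45, 13:15-14:10.
Hana ∩ Quinn ∩ Alice: 09:10-09:55, 10:50-11:40.
Hana ∩ Quinn ∩ Alice ∩ Clara: 09:10-09:55.
Hana ∩ Quinn ∩ Alice ∩ Clara ∩ Leo: ∅.
There is no time when everyone is free.
There is no common window, so the total is 0 minutes.

0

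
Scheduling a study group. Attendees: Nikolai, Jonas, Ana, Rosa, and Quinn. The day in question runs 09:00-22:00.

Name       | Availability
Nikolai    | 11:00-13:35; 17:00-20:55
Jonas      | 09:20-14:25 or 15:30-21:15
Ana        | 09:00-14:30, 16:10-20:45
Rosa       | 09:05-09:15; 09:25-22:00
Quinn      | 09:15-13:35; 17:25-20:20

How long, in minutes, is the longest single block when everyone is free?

175

Nikolai ∩ Jonas: 11:00-13:35, 17:00-20:55.
Nikolai ∩ Jonas ∩ Ana: 11:00-13:35, 17:00-20:45.
Nikolai ∩ Jonas ∩ Ana ∩ Rosa: 11:00-13:35, 17:00-20:45.
Nikolai ∩ Jonas ∩ Ana ∩ Rosa ∩ Quinn: 11:00-13:35, 17:25-20:20.
The longest is 17:25-20:20 at 175 minutes.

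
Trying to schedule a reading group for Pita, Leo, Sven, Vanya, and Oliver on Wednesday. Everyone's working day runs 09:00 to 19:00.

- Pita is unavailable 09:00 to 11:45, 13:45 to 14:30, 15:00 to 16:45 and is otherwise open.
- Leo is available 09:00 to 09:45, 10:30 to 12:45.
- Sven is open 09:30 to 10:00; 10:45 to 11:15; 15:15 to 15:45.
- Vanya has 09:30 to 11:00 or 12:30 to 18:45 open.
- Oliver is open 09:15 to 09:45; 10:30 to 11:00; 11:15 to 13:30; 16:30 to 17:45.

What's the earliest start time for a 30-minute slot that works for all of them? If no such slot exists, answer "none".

Pita free: 11:45-13:45, 14:30-15:00, 16:45-19:00 (invert busy blocks within the working day).
Leo free: 09:00-09:45, 10:30-12:45.
Sven free: 09:30-10:00, 10:45-11:15, 15:15-15:45.
Vanya free: 09:30-11:00, 12:30-18:45.
Oliver free: 09:15-09:45, 10:30-11:00, 11:15-13:30, 16:30-17:45.
Pita ∩ Leo: 11:45-12:45.
Pita ∩ Leo ∩ Sven: ∅.
Pita ∩ Leo ∩ Sven ∩ Vanya: ∅.
Pita ∩ Leo ∩ Sven ∩ Vanya ∩ Oliver: ∅.
There is no time when everyone is free.
No common window is at least 30 minutes long.

none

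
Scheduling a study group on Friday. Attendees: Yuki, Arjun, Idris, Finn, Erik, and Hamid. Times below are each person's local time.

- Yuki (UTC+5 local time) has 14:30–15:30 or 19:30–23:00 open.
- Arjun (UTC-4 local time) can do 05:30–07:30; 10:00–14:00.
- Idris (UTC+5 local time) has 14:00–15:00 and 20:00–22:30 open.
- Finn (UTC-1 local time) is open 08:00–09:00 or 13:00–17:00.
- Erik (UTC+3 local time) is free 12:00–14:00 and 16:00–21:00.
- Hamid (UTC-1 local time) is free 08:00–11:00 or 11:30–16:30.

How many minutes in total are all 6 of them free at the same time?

Yuki in UTC: 09:30-10:30, 14:30-18:00 (subtract 5h to convert from UTC+5).
Arjun in UTC: 09:30-11:30, 14:00-18:00 (add 4h to convert from UTC-4).
Idris in UTC: 09:00-10:00, 15:00-17:30 (subtract 5h to convert from UTC+5).
Finn in UTC: 09:00-10:00, 14:00-18:00 (add 1h to convert from UTC-1).
Erik in UTC: 09:00-11:00, 13:00-18:00 (subtract 3h to convert from UTC+3).
Hamid in UTC: 09:00-12:00, 12:30-17:30 (add 1h to convert from UTC-1).
Yuki ∩ Arjun: 09:30-10:30, 14:30-18:00.
Yuki ∩ Arjun ∩ Idris: 09:30-10:00, 15:00-17:30.
Yuki ∩ Arjun ∩ Idris ∩ Finn: 09:30-10:00, 15:00-17:30.
Yuki ∩ Arjun ∩ Idris ∩ Finn ∩ Erik: 09:30-10:00, 15:00-17:30.
Yuki ∩ Arjun ∩ Idris ∩ Finn ∩ Erik ∩ Hamid: 09:30-10:00, 15:00-17:30.
So the common availability across everyone is 09:30-10:00, 15:00-17:30.
Summing the common windows: 30 + 150 = 180 minutes.

180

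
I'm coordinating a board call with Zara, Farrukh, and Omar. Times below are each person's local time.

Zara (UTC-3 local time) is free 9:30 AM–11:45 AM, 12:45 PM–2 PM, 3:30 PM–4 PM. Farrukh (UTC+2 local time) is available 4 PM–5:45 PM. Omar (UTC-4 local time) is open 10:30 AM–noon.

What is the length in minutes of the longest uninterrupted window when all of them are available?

Zara in UTC: 12:30-14:45, 15:45-17:00, 18:30-19:00 (add 3h to convert from UTC-3).
Farrukh in UTC: 14:00-15:45 (subtract 2h to convert from UTC+2).
Omar in UTC: 14:30-16:00 (add 4h to convert from UTC-4).
Zara ∩ Farrukh: 14:00-14:45.
Zara ∩ Farrukh ∩ Omar: 14:30-14:45.
Those are the intersection windows.
The longest is 14:30-14:45 at 15 minutes.

15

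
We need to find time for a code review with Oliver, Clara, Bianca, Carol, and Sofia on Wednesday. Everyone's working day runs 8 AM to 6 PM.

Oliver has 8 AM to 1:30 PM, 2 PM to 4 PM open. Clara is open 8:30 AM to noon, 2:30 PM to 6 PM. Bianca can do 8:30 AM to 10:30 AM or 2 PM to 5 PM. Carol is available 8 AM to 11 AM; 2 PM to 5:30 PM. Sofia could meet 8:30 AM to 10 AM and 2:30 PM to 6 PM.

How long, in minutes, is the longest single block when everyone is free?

Oliver ∩ Clara: 08:30-12:00, 14:30-16:00.
Oliver ∩ Clara ∩ Bianca: 08:30-10:30, 14:30-16:00.
Oliver ∩ Clara ∩ Bianca ∩ Carol: 08:30-10:30, 14:30-16:00.
Oliver ∩ Clara ∩ Bianca ∩ Carol ∩ Sofia: 08:30-10:00, 14:30-16:00.
The longest is 08:30-10:00 at 90 minutes.

90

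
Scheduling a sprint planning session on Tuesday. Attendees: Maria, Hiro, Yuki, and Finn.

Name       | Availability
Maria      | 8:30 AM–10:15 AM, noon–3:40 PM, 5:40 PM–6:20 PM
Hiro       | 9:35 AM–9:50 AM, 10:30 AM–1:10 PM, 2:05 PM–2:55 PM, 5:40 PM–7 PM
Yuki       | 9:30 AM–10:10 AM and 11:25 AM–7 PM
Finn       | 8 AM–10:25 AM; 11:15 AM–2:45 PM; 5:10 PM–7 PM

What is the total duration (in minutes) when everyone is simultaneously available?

Maria ∩ Hiro: 09:35-09:50, 12:00-13:10, 14:05-14:55, 17:40-18:20.
Maria ∩ Hiro ∩ Yuki: 09:35-09:50, 12:00-13:10, 14:05-14:55, 17:40-18:20.
Maria ∩ Hiro ∩ Yuki ∩ Finn: 09:35-09:50, 12:00-13:10, 14:05-14:45, 17:40-18:20.
Summing the common windows: 15 + 70 + 40 + 40 = 165 minutes.

165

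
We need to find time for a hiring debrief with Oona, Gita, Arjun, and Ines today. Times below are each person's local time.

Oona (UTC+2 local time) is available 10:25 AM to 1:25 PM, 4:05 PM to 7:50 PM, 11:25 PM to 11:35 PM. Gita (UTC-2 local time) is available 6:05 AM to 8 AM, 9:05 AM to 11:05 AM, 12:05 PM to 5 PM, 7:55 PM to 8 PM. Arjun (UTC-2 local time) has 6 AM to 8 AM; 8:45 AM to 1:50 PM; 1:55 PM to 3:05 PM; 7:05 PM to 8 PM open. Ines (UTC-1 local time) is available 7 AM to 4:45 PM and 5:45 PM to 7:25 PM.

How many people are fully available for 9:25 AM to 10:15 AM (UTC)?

Oona in UTC: 08:25-11:25, 14:05-17:50, 21:25-21:35 (subtract 2h to convert from UTC+2).
Gita in UTC: 08:05-10:00, 11:05-13:05, 14:05-19:00, 21:55-22:00 (add 2h to convert from UTC-2).
Arjun in UTC: 08:00-10:00, 10:45-15:50, 15:55-17:05, 21:05-22:00 (add 2h to convert from UTC-2).
Ines in UTC: 08:00-17:45, 18:45-20:25 (add 1h to convert from UTC-1).
Oona and Ines can make the full 09:25-10:15 slot — that's 2.

2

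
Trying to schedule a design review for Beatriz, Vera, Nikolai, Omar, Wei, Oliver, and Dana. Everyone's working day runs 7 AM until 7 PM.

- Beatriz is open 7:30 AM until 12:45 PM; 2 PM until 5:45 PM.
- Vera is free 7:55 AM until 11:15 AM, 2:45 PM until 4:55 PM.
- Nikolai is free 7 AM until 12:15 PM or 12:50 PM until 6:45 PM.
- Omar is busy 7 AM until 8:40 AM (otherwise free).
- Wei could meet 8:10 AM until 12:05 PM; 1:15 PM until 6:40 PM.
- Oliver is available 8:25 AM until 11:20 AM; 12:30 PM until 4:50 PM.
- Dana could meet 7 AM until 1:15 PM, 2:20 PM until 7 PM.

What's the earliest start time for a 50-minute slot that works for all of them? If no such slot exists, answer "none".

08:40

Beatriz free: 07:30-12:45, 14:00-17:45.
Vera free: 07:55-11:15, 14:45-16:55.
Nikolai free: 07:00-12:15, 12:50-18:45.
Omar free: 08:40-19:00 (invert busy blocks within the working day).
Wei free: 08:10-12:05, 13:15-18:40.
Oliver free: 08:25-11:20, 12:30-16:50.
Dana free: 07:00-13:15, 14:20-19:00.
Beatriz ∩ Vera: 07:55-11:15, 14:45-16:55.
Beatriz ∩ Vera ∩ Nikolai: 07:55-11:15, 14:45-16:55.
Beatriz ∩ Vera ∩ Nikolai ∩ Omar: 08:40-11:15, 14:45-16:55.
Beatriz ∩ Vera ∩ Nikolai ∩ Omar ∩ Wei: 08:40-11:15, 14:45-16:55.
Beatriz ∩ Vera ∩ Nikolai ∩ Omar ∩ Wei ∩ Oliver: 08:40-11:15, 14:45-16:50.
Beatriz ∩ Vera ∩ Nikolai ∩ Omar ∩ Wei ∩ Oliver ∩ Dana: 08:40-11:15, 14:45-16:50.
Those are the intersection windows.
The first common window of at least 50 minutes is 08:40-11:15, so the earliest start is 08:40.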